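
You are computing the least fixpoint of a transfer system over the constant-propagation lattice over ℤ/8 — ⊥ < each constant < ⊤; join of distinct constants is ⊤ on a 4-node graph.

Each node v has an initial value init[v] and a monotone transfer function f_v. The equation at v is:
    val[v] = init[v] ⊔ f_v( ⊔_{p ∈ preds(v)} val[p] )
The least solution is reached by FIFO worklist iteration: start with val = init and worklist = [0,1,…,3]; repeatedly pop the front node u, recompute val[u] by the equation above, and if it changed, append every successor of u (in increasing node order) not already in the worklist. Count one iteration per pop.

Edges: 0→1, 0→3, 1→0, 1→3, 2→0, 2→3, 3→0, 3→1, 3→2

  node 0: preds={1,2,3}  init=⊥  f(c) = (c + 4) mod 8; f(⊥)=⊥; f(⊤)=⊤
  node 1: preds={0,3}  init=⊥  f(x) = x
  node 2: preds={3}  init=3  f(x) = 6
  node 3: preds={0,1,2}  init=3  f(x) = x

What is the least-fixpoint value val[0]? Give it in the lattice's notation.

Trace (8 dequeues):
  [1] u=0 | in 3 | out 7 | prev ⊥ | push {}
  [2] u=1 | in ⊤ | out ⊤ | prev ⊥ | push {0}
  [3] u=2 | in 3 | out ⊤ | prev 3 | push {}
  [4] u=3 | in ⊤ | out ⊤ | prev 3 | push {1,2}
  [5] u=0 | in ⊤ | out ⊤ | prev 7 | push {3}
  [6] u=1 | in ⊤ | out ⊤ | ==
  [7] u=2 | in ⊤ | out ⊤ | ==
  [8] u=3 | in ⊤ | out ⊤ | ==

Converged values:
  [0] ⊤
  [1] ⊤
  [2] ⊤
  [3] ⊤

⊤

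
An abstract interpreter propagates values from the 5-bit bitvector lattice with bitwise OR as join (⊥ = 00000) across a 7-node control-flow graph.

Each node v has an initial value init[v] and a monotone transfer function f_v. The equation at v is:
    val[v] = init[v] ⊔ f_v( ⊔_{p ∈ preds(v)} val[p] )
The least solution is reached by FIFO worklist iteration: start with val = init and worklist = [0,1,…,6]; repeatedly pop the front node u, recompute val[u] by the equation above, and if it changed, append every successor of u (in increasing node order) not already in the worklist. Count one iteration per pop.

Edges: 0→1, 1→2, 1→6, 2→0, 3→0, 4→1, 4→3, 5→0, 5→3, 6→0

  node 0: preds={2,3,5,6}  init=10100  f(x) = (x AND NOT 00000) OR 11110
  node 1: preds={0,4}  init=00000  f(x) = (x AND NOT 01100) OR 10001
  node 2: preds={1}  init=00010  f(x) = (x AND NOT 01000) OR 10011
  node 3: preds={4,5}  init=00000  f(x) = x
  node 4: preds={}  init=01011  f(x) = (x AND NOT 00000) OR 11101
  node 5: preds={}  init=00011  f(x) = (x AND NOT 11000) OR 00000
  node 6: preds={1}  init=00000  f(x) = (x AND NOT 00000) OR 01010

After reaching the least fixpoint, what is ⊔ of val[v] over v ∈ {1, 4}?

11111

Iteration log — 11 steps:
  step 1. node 0  ⊔preds=00011  new=11111  old=10100  +wl: 
  step 2. node 1  ⊔preds=11111  new=10011  old=00000  +wl: 
  step 3. node 2  ⊔preds=10011  new=10011  old=00010  +wl: 0
  step 4. node 3  ⊔preds=01011  new=01011  old=00000  +wl: 
  step 5. node 4  ⊔preds=00000  new=11111  old=01011  +wl: 1,3
  step 6. node 5  ⊔preds=00000  new=00011  stable
  step 7. node 6  ⊔preds=10011  new=11011  old=00000  +wl: 
  step 8. node 0  ⊔preds=11011  new=11111  stable
  step 9. node 1  ⊔preds=11111  new=10011  stable
  step 10. node 3  ⊔preds=11111  new=11111  old=01011  +wl: 0
  step 11. node 0  ⊔preds=11111  new=11111  stable

Least fixpoint reached:
  node 0: 11111
  node 1: 10011
  node 2: 10011
  node 3: 11111
  node 4: 11111
  node 5: 00011
  node 6: 11011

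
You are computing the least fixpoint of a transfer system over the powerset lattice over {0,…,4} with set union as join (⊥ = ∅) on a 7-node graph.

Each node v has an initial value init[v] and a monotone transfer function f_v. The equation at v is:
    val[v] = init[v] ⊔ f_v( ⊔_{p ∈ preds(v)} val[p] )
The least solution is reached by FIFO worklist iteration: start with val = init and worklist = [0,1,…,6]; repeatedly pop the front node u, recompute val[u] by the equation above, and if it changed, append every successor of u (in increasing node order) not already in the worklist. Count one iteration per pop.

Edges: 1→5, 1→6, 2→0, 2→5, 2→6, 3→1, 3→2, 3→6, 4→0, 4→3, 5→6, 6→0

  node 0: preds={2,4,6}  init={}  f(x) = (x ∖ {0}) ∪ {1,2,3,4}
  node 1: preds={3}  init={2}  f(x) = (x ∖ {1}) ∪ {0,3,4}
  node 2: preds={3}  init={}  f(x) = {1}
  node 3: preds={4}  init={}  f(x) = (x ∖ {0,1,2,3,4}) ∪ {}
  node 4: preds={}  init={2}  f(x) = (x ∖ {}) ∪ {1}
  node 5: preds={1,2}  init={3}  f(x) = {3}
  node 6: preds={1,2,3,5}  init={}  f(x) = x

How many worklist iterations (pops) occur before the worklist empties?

Iteration log — 9 steps:
  step 1. node 0  ⊔preds={2}  new={1,2,3,4}  old={}  +wl: 
  step 2. node 1  ⊔preds={}  new={0,2,3,4}  old={2}  +wl: 
  step 3. node 2  ⊔preds={}  new={1}  old={}  +wl: 0
  step 4. node 3  ⊔preds={2}  new={}  stable
  step 5. node 4  ⊔preds={}  new={1,2}  old={2}  +wl: 3
  step 6. node 5  ⊔preds={0,1,2,3,4}  new={3}  stable
  step 7. node 6  ⊔preds={0,1,2,3,4}  new={0,1,2,3,4}  old={}  +wl: 
  step 8. node 0  ⊔preds={0,1,2,3,4}  new={1,2,3,4}  stable
  step 9. node 3  ⊔preds={1,2}  new={}  stable

Least fixpoint reached:
  node 0: {1,2,3,4}
  node 1: {0,2,3,4}
  node 2: {1}
  node 3: {}
  node 4: {1,2}
  node 5: {3}
  node 6: {0,1,2,3,4}

9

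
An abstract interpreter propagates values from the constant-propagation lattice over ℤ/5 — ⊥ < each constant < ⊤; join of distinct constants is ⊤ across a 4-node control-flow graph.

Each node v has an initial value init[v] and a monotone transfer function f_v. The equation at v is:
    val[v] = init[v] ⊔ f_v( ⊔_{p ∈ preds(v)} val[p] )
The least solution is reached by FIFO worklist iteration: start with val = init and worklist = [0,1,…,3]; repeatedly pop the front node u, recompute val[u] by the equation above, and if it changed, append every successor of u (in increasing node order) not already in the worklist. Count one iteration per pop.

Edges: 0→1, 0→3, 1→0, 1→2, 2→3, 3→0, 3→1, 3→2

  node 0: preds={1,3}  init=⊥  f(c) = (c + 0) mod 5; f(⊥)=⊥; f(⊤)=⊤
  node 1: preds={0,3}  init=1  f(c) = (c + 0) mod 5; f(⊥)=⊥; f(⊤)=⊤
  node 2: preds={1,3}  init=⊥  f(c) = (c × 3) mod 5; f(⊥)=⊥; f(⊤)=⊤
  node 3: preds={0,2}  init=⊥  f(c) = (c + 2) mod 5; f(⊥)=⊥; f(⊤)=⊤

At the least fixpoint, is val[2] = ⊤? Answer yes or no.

Trace (9 dequeues):
  [1] u=0 | in 1 | out 1 | prev ⊥ | push {}
  [2] u=1 | in 1 | out 1 | ==
  [3] u=2 | in 1 | out 3 | prev ⊥ | push {}
  [4] u=3 | in ⊤ | out ⊤ | prev ⊥ | push {0,1,2}
  [5] u=0 | in ⊤ | out ⊤ | prev 1 | push {3}
  [6] u=1 | in ⊤ | out ⊤ | prev 1 | push {0}
  [7] u=2 | in ⊤ | out ⊤ | prev 3 | push {}
  [8] u=3 | in ⊤ | out ⊤ | ==
  [9] u=0 | in ⊤ | out ⊤ | ==

Converged values:
  [0] ⊤
  [1] ⊤
  [2] ⊤
  [3] ⊤

yes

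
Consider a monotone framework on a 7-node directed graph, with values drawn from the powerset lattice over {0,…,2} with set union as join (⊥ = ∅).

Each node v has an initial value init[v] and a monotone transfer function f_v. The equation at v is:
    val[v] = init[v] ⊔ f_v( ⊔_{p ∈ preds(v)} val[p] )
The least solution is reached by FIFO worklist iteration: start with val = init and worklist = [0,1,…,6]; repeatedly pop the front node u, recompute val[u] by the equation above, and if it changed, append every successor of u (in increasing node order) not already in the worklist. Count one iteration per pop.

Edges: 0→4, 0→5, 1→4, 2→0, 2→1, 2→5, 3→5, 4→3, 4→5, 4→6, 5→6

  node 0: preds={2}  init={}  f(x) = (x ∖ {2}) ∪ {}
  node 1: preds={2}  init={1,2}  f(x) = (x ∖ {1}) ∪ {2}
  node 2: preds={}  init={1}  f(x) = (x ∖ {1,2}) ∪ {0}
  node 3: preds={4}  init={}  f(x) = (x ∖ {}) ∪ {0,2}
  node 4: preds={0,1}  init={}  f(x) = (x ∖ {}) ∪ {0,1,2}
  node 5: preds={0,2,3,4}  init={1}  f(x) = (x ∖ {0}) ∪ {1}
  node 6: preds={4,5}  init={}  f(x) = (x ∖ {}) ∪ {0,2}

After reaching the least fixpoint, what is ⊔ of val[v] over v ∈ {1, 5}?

Iteration log — 12 steps:
  step 1. node 0  ⊔preds={1}  new={1}  old={}  +wl: 
  step 2. node 1  ⊔preds={1}  new={1,2}  stable
  step 3. node 2  ⊔preds={}  new={0,1}  old={1}  +wl: 0,1
  step 4. node 3  ⊔preds={}  new={0,2}  old={}  +wl: 
  step 5. node 4  ⊔preds={1,2}  new={0,1,2}  old={}  +wl: 3
  step 6. node 5  ⊔preds={0,1,2}  new={1,2}  old={1}  +wl: 
  step 7. node 6  ⊔preds={0,1,2}  new={0,1,2}  old={}  +wl: 
  step 8. node 0  ⊔preds={0,1}  new={0,1}  old={1}  +wl: 4,5
  step 9. node 1  ⊔preds={0,1}  new={0,1,2}  old={1,2}  +wl: 
  step 10. node 3  ⊔preds={0,1,2}  new={0,1,2}  old={0,2}  +wl: 
  step 11. node 4  ⊔preds={0,1,2}  new={0,1,2}  stable
  step 12. node 5  ⊔preds={0,1,2}  new={1,2}  stable

Least fixpoint reached:
  node 0: {0,1}
  node 1: {0,1,2}
  node 2: {0,1}
  node 3: {0,1,2}
  node 4: {0,1,2}
  node 5: {1,2}
  node 6: {0,1,2}

{0,1,2}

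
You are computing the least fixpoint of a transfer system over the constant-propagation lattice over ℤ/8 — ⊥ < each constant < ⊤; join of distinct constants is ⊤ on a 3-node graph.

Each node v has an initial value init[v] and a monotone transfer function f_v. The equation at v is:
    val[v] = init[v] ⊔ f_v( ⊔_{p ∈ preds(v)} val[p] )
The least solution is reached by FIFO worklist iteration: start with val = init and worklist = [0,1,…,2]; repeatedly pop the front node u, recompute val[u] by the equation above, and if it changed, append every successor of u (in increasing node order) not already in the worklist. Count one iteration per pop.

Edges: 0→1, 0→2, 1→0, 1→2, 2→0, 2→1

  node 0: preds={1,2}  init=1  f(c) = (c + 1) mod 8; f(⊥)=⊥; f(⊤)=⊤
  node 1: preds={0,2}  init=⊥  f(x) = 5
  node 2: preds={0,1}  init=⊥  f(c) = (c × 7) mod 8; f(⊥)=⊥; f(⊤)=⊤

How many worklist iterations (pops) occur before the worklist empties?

Iteration log — 6 steps:
  step 1. node 0  ⊔preds=⊥  new=1  stable
  step 2. node 1  ⊔preds=1  new=5  old=⊥  +wl: 0
  step 3. node 2  ⊔preds=⊤  new=⊤  old=⊥  +wl: 1
  step 4. node 0  ⊔preds=⊤  new=⊤  old=1  +wl: 2
  step 5. node 1  ⊔preds=⊤  new=5  stable
  step 6. node 2  ⊔preds=⊤  new=⊤  stable

Least fixpoint reached:
  node 0: ⊤
  node 1: 5
  node 2: ⊤

6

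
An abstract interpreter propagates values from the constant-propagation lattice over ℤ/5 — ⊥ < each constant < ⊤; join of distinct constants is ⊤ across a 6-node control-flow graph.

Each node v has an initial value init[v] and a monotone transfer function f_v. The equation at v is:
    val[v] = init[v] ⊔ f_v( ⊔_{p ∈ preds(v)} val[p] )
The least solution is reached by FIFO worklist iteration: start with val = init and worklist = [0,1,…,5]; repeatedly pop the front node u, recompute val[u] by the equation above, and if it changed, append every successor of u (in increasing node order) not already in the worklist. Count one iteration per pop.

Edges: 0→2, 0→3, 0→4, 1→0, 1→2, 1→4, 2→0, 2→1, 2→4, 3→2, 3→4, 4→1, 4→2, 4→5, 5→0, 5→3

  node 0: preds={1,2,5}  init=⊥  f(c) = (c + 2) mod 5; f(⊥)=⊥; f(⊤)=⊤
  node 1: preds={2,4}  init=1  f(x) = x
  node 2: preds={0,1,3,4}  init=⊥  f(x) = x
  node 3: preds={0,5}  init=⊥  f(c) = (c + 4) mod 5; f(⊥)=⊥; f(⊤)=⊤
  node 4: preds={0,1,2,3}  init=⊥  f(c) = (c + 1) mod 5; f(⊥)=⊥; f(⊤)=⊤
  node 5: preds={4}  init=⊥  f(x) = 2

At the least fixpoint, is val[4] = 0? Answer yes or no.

Iteration log — 13 steps:
  step 1. node 0  ⊔preds=1  new=3  old=⊥  +wl: 
  step 2. node 1  ⊔preds=⊥  new=1  stable
  step 3. node 2  ⊔preds=⊤  new=⊤  old=⊥  +wl: 0,1
  step 4. node 3  ⊔preds=3  new=2  old=⊥  +wl: 2
  step 5. node 4  ⊔preds=⊤  new=⊤  old=⊥  +wl: 
  step 6. node 5  ⊔preds=⊤  new=2  old=⊥  +wl: 3
  step 7. node 0  ⊔preds=⊤  new=⊤  old=3  +wl: 4
  step 8. node 1  ⊔preds=⊤  new=⊤  old=1  +wl: 0
  step 9. node 2  ⊔preds=⊤  new=⊤  stable
  step 10. node 3  ⊔preds=⊤  new=⊤  old=2  +wl: 2
  step 11. node 4  ⊔preds=⊤  new=⊤  stable
  step 12. node 0  ⊔preds=⊤  new=⊤  stable
  step 13. node 2  ⊔preds=⊤  new=⊤  stable

Least fixpoint reached:
  node 0: ⊤
  node 1: ⊤
  node 2: ⊤
  node 3: ⊤
  node 4: ⊤
  node 5: 2

no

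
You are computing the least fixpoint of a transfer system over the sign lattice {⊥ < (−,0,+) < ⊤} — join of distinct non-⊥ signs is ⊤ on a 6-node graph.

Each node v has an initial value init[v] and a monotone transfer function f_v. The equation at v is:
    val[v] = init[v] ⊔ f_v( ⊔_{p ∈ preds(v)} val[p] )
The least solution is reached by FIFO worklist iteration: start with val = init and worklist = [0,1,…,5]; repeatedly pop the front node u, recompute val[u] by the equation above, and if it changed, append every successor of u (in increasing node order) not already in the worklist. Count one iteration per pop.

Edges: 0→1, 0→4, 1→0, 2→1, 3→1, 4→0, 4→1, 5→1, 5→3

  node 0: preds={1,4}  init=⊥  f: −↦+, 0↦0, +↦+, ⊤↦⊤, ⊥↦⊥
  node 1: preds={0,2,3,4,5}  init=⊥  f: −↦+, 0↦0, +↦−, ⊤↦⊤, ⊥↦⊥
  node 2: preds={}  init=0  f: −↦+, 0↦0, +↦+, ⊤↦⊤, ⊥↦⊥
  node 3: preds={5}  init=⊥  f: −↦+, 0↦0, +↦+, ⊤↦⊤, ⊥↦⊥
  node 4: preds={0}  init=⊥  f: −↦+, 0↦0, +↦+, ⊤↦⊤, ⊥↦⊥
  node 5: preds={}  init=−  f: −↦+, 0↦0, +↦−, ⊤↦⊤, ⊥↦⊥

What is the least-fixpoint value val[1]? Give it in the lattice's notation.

⊤

Worklist (11 pops):
  #1 pop 0: in=⊥ → ⊥ (no change)
  #2 pop 1: in=⊤ → ⊤ (was ⊥); enqueue [0]
  #3 pop 2: in=⊥ → 0 (no change)
  #4 pop 3: in=− → + (was ⊥); enqueue [1]
  #5 pop 4: in=⊥ → ⊥ (no change)
  #6 pop 5: in=⊥ → − (no change)
  #7 pop 0: in=⊤ → ⊤ (was ⊥); enqueue [4]
  #8 pop 1: in=⊤ → ⊤ (no change)
  #9 pop 4: in=⊤ → ⊤ (was ⊥); enqueue [0,1]
  #10 pop 0: in=⊤ → ⊤ (no change)
  #11 pop 1: in=⊤ → ⊤ (no change)

Fixpoint:
  val[0] = ⊤
  val[1] = ⊤
  val[2] = 0
  val[3] = +
  val[4] = ⊤
  val[5] = −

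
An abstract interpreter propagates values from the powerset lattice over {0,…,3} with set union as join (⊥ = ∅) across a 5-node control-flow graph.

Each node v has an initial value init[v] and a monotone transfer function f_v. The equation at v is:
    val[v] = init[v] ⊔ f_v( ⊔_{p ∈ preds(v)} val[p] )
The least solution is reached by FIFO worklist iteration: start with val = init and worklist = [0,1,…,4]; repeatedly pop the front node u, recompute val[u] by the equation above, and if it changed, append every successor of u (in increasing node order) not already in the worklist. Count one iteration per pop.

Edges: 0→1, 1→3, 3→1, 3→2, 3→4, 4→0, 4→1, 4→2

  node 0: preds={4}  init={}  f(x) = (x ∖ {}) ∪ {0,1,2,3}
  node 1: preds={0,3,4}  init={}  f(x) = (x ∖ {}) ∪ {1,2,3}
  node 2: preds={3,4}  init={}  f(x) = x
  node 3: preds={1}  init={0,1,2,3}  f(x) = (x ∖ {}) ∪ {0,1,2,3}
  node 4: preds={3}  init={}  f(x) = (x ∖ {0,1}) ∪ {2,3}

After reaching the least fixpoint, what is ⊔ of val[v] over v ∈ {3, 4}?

Trace (8 dequeues):
  [1] u=0 | in {} | out {0,1,2,3} | prev {} | push {}
  [2] u=1 | in {0,1,2,3} | out {0,1,2,3} | prev {} | push {}
  [3] u=2 | in {0,1,2,3} | out {0,1,2,3} | prev {} | push {}
  [4] u=3 | in {0,1,2,3} | out {0,1,2,3} | ==
  [5] u=4 | in {0,1,2,3} | out {2,3} | prev {} | push {0,1,2}
  [6] u=0 | in {2,3} | out {0,1,2,3} | ==
  [7] u=1 | in {0,1,2,3} | out {0,1,2,3} | ==
  [8] u=2 | in {0,1,2,3} | out {0,1,2,3} | ==

Converged values:
  [0] {0,1,2,3}
  [1] {0,1,2,3}
  [2] {0,1,2,3}
  [3] {0,1,2,3}
  [4] {2,3}

{0,1,2,3}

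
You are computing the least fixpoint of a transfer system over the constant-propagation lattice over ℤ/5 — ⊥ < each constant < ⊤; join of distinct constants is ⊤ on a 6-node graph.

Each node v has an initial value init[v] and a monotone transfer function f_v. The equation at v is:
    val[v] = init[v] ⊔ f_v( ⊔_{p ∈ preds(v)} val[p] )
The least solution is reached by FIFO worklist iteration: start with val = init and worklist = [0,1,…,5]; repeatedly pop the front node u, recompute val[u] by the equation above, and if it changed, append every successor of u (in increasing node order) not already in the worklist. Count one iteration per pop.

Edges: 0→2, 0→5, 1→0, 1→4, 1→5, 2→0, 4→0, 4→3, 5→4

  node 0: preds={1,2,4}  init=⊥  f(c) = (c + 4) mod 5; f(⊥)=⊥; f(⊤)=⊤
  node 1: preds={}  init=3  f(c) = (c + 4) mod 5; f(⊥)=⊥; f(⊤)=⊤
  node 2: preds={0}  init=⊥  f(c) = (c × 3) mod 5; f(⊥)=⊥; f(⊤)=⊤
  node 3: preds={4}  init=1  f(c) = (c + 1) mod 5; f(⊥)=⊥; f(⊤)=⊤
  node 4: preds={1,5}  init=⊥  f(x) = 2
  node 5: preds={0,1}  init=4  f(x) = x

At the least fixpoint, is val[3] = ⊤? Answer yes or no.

yes

Iteration log — 12 steps:
  step 1. node 0  ⊔preds=3  new=2  old=⊥  +wl: 
  step 2. node 1  ⊔preds=⊥  new=3  stable
  step 3. node 2  ⊔preds=2  new=1  old=⊥  +wl: 0
  step 4. node 3  ⊔preds=⊥  new=1  stable
  step 5. node 4  ⊔preds=⊤  new=2  old=⊥  +wl: 3
  step 6. node 5  ⊔preds=⊤  new=⊤  old=4  +wl: 4
  step 7. node 0  ⊔preds=⊤  new=⊤  old=2  +wl: 2,5
  step 8. node 3  ⊔preds=2  new=⊤  old=1  +wl: 
  step 9. node 4  ⊔preds=⊤  new=2  stable
  step 10. node 2  ⊔preds=⊤  new=⊤  old=1  +wl: 0
  step 11. node 5  ⊔preds=⊤  new=⊤  stable
  step 12. node 0  ⊔preds=⊤  new=⊤  stable

Least fixpoint reached:
  node 0: ⊤
  node 1: 3
  node 2: ⊤
  node 3: ⊤
  node 4: 2
  node 5: ⊤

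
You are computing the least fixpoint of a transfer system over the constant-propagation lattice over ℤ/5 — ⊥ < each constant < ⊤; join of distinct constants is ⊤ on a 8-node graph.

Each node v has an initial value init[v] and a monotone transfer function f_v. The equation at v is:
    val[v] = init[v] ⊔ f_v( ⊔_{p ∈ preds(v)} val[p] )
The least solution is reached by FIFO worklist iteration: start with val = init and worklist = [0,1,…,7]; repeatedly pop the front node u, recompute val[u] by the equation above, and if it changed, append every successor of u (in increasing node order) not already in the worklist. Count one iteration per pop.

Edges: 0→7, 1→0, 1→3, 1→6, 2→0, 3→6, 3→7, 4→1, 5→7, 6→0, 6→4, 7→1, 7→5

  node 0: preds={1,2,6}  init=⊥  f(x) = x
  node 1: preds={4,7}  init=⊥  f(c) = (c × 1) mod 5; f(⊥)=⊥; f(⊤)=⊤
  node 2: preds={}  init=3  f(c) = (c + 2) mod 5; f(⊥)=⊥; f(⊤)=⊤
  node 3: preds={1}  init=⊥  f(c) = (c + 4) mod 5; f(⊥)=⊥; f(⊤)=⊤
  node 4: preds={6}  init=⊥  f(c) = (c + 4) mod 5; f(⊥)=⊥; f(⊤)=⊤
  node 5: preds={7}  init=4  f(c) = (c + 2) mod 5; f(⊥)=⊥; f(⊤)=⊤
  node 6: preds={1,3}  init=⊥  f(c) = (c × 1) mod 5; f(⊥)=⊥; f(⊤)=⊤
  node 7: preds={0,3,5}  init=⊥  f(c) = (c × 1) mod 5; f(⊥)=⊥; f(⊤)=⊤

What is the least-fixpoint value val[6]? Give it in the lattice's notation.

⊤

Trace (17 dequeues):
  [1] u=0 | in 3 | out 3 | prev ⊥ | push {}
  [2] u=1 | in ⊥ | out ⊥ | ==
  [3] u=2 | in ⊥ | out 3 | ==
  [4] u=3 | in ⊥ | out ⊥ | ==
  [5] u=4 | in ⊥ | out ⊥ | ==
  [6] u=5 | in ⊥ | out 4 | ==
  [7] u=6 | in ⊥ | out ⊥ | ==
  [8] u=7 | in ⊤ | out ⊤ | prev ⊥ | push {1,5}
  [9] u=1 | in ⊤ | out ⊤ | prev ⊥ | push {0,3,6}
  [10] u=5 | in ⊤ | out ⊤ | prev 4 | push {7}
  [11] u=0 | in ⊤ | out ⊤ | prev 3 | push {}
  [12] u=3 | in ⊤ | out ⊤ | prev ⊥ | push {}
  [13] u=6 | in ⊤ | out ⊤ | prev ⊥ | push {0,4}
  [14] u=7 | in ⊤ | out ⊤ | ==
  [15] u=0 | in ⊤ | out ⊤ | ==
  [16] u=4 | in ⊤ | out ⊤ | prev ⊥ | push {1}
  [17] u=1 | in ⊤ | out ⊤ | ==

Converged values:
  [0] ⊤
  [1] ⊤
  [2] 3
  [3] ⊤
  [4] ⊤
  [5] ⊤
  [6] ⊤
  [7] ⊤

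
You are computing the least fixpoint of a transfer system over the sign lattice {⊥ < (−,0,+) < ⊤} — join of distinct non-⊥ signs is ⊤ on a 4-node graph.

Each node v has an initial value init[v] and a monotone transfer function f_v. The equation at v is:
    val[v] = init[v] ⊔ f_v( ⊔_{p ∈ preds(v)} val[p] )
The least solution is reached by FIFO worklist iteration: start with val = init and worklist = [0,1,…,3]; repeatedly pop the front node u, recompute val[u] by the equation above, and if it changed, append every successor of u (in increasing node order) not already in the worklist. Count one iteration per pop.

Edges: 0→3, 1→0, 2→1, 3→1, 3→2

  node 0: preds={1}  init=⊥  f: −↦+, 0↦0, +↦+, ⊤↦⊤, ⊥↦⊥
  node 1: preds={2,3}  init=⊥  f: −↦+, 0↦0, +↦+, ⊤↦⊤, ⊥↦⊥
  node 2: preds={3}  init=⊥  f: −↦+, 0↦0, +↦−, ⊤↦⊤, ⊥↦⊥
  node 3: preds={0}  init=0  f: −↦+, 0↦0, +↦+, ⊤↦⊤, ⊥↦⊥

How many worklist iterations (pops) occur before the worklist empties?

7

Worklist (7 pops):
  #1 pop 0: in=⊥ → ⊥ (no change)
  #2 pop 1: in=0 → 0 (was ⊥); enqueue [0]
  #3 pop 2: in=0 → 0 (was ⊥); enqueue [1]
  #4 pop 3: in=⊥ → 0 (no change)
  #5 pop 0: in=0 → 0 (was ⊥); enqueue [3]
  #6 pop 1: in=0 → 0 (no change)
  #7 pop 3: in=0 → 0 (no change)

Fixpoint:
  val[0] = 0
  val[1] = 0
  val[2] = 0
  val[3] = 0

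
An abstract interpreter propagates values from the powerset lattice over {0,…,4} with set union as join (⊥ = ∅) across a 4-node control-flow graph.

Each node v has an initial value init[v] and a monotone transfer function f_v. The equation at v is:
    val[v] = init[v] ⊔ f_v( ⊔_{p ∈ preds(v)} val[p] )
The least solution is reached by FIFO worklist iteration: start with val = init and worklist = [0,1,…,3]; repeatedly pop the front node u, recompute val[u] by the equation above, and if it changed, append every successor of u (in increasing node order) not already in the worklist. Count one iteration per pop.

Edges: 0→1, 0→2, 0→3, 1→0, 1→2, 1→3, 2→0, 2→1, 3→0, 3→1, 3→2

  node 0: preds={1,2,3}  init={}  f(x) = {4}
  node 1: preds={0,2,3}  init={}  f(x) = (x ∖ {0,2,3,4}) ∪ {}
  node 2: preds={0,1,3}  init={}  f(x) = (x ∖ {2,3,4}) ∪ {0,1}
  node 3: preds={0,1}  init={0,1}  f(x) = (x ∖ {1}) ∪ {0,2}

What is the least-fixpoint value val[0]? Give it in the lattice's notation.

Trace (7 dequeues):
  [1] u=0 | in {0,1} | out {4} | prev {} | push {}
  [2] u=1 | in {0,1,4} | out {1} | prev {} | push {0}
  [3] u=2 | in {0,1,4} | out {0,1} | prev {} | push {1}
  [4] u=3 | in {1,4} | out {0,1,2,4} | prev {0,1} | push {2}
  [5] u=0 | in {0,1,2,4} | out {4} | ==
  [6] u=1 | in {0,1,2,4} | out {1} | ==
  [7] u=2 | in {0,1,2,4} | out {0,1} | ==

Converged values:
  [0] {4}
  [1] {1}
  [2] {0,1}
  [3] {0,1,2,4}

{4}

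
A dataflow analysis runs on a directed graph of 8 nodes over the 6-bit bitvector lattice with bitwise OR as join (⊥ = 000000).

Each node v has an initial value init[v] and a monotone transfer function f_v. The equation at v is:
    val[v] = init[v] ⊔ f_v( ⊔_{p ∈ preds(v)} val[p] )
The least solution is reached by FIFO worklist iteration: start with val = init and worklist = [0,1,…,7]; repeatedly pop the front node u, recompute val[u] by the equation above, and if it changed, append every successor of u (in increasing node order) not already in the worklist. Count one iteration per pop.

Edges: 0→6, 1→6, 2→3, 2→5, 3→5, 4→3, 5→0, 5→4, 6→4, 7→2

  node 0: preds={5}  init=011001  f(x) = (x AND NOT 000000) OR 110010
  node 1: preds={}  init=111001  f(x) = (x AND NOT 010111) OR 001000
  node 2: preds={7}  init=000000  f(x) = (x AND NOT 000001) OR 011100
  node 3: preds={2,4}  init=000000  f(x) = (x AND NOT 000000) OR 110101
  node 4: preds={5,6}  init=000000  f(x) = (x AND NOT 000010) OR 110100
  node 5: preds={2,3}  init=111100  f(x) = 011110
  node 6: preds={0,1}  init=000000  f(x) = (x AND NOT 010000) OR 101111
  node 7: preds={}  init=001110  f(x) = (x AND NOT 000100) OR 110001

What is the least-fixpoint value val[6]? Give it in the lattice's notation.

Trace (14 dequeues):
  [1] u=0 | in 111100 | out 111111 | prev 011001 | push {}
  [2] u=1 | in 000000 | out 111001 | ==
  [3] u=2 | in 001110 | out 011110 | prev 000000 | push {}
  [4] u=3 | in 011110 | out 111111 | prev 000000 | push {}
  [5] u=4 | in 111100 | out 111100 | prev 000000 | push {3}
  [6] u=5 | in 111111 | out 111110 | prev 111100 | push {0,4}
  [7] u=6 | in 111111 | out 101111 | prev 000000 | push {}
  [8] u=7 | in 000000 | out 111111 | prev 001110 | push {2}
  [9] u=3 | in 111110 | out 111111 | ==
  [10] u=0 | in 111110 | out 111111 | ==
  [11] u=4 | in 111111 | out 111101 | prev 111100 | push {3}
  [12] u=2 | in 111111 | out 111110 | prev 011110 | push {5}
  [13] u=3 | in 111111 | out 111111 | ==
  [14] u=5 | in 111111 | out 111110 | ==

Converged values:
  [0] 111111
  [1] 111001
  [2] 111110
  [3] 111111
  [4] 111101
  [5] 111110
  [6] 101111
  [7] 111111

101111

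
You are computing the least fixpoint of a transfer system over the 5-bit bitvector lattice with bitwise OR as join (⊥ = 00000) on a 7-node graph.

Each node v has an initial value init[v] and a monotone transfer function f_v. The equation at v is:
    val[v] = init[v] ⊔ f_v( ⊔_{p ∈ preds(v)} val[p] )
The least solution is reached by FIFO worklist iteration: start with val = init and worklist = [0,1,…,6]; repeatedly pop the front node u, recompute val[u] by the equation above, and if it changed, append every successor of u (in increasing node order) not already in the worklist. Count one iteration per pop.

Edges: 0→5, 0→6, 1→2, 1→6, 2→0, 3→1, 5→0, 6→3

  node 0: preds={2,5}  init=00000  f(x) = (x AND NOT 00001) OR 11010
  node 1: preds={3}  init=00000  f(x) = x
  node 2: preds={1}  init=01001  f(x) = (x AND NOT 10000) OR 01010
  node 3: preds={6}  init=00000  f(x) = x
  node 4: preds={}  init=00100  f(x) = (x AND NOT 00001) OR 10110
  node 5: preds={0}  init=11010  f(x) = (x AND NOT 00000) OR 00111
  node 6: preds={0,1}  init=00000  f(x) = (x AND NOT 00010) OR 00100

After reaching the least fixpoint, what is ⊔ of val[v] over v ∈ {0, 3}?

Worklist (15 pops):
  #1 pop 0: in=11011 → 11010 (was 00000); enqueue []
  #2 pop 1: in=00000 → 00000 (no change)
  #3 pop 2: in=00000 → 01011 (was 01001); enqueue [0]
  #4 pop 3: in=00000 → 00000 (no change)
  #5 pop 4: in=00000 → 10110 (was 00100); enqueue []
  #6 pop 5: in=11010 → 11111 (was 11010); enqueue []
  #7 pop 6: in=11010 → 11100 (was 00000); enqueue [3]
  #8 pop 0: in=11111 → 11110 (was 11010); enqueue [5,6]
  #9 pop 3: in=11100 → 11100 (was 00000); enqueue [1]
  #10 pop 5: in=11110 → 11111 (no change)
  #11 pop 6: in=11110 → 11100 (no change)
  #12 pop 1: in=11100 → 11100 (was 00000); enqueue [2,6]
  #13 pop 2: in=11100 → 01111 (was 01011); enqueue [0]
  #14 pop 6: in=11110 → 11100 (no change)
  #15 pop 0: in=11111 → 11110 (no change)

Fixpoint:
  val[0] = 11110
  val[1] = 11100
  val[2] = 01111
  val[3] = 11100
  val[4] = 10110
  val[5] = 11111
  val[6] = 11100

11110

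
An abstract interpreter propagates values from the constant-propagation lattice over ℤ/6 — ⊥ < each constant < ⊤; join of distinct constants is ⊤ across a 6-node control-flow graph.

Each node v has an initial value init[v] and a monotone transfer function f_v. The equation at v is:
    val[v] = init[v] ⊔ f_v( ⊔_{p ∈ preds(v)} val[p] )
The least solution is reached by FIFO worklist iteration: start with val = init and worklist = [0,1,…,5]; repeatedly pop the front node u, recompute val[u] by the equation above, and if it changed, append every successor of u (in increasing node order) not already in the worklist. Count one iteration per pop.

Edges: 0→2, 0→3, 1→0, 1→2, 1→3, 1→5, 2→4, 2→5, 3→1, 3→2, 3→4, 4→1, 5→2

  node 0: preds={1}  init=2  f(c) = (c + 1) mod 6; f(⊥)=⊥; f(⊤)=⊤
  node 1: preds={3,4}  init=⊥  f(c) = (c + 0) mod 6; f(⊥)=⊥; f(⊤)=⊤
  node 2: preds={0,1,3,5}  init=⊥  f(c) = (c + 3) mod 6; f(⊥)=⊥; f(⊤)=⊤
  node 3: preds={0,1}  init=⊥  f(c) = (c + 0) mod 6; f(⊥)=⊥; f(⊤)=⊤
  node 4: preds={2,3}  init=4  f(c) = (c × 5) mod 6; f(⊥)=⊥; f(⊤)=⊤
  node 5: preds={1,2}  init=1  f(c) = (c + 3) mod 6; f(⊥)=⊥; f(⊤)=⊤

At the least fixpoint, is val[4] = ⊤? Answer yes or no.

Trace (12 dequeues):
  [1] u=0 | in ⊥ | out 2 | ==
  [2] u=1 | in 4 | out 4 | prev ⊥ | push {0}
  [3] u=2 | in ⊤ | out ⊤ | prev ⊥ | push {}
  [4] u=3 | in ⊤ | out ⊤ | prev ⊥ | push {1,2}
  [5] u=4 | in ⊤ | out ⊤ | prev 4 | push {}
  [6] u=5 | in ⊤ | out ⊤ | prev 1 | push {}
  [7] u=0 | in 4 | out ⊤ | prev 2 | push {3}
  [8] u=1 | in ⊤ | out ⊤ | prev 4 | push {0,5}
  [9] u=2 | in ⊤ | out ⊤ | ==
  [10] u=3 | in ⊤ | out ⊤ | ==
  [11] u=0 | in ⊤ | out ⊤ | ==
  [12] u=5 | in ⊤ | out ⊤ | ==

Converged values:
  [0] ⊤
  [1] ⊤
  [2] ⊤
  [3] ⊤
  [4] ⊤
  [5] ⊤

yes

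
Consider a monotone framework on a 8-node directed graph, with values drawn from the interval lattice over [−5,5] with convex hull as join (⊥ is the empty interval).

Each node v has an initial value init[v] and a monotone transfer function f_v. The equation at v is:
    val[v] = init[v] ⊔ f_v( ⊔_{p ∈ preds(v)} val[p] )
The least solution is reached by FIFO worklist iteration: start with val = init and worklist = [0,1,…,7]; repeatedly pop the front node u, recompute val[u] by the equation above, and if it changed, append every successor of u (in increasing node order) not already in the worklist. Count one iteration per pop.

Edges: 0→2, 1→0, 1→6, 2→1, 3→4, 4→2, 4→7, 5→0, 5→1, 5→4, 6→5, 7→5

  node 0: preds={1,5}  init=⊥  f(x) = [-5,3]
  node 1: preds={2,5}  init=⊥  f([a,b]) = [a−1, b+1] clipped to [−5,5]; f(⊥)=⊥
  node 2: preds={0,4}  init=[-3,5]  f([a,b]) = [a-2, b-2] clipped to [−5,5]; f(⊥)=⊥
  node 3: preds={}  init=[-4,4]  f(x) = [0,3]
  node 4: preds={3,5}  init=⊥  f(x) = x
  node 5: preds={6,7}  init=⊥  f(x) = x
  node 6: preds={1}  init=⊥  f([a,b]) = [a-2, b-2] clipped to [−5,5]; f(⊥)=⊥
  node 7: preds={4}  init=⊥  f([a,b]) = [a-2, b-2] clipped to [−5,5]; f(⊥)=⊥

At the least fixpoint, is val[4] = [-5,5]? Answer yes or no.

no

Iteration log — 18 steps:
  step 1. node 0  ⊔preds=⊥  new=[-5,3]  old=⊥  +wl: 
  step 2. node 1  ⊔preds=[-3,5]  new=[-4,5]  old=⊥  +wl: 0
  step 3. node 2  ⊔preds=[-5,3]  new=[-5,5]  old=[-3,5]  +wl: 1
  step 4. node 3  ⊔preds=⊥  new=[-4,4]  stable
  step 5. node 4  ⊔preds=[-4,4]  new=[-4,4]  old=⊥  +wl: 2
  step 6. node 5  ⊔preds=⊥  new=⊥  stable
  step 7. node 6  ⊔preds=[-4,5]  new=[-5,3]  old=⊥  +wl: 5
  step 8. node 7  ⊔preds=[-4,4]  new=[-5,2]  old=⊥  +wl: 
  step 9. node 0  ⊔preds=[-4,5]  new=[-5,3]  stable
  step 10. node 1  ⊔preds=[-5,5]  new=[-5,5]  old=[-4,5]  +wl: 0,6
  step 11. node 2  ⊔preds=[-5,4]  new=[-5,5]  stable
  step 12. node 5  ⊔preds=[-5,3]  new=[-5,3]  old=⊥  +wl: 1,4
  step 13. node 0  ⊔preds=[-5,5]  new=[-5,3]  stable
  step 14. node 6  ⊔preds=[-5,5]  new=[-5,3]  stable
  step 15. node 1  ⊔preds=[-5,5]  new=[-5,5]  stable
  step 16. node 4  ⊔preds=[-5,4]  new=[-5,4]  old=[-4,4]  +wl: 2,7
  step 17. node 2  ⊔preds=[-5,4]  new=[-5,5]  stable
  step 18. node 7  ⊔preds=[-5,4]  new=[-5,2]  stable

Least fixpoint reached:
  node 0: [-5,3]
  node 1: [-5,5]
  node 2: [-5,5]
  node 3: [-4,4]
  node 4: [-5,4]
  node 5: [-5,3]
  node 6: [-5,3]
  node 7: [-5,2]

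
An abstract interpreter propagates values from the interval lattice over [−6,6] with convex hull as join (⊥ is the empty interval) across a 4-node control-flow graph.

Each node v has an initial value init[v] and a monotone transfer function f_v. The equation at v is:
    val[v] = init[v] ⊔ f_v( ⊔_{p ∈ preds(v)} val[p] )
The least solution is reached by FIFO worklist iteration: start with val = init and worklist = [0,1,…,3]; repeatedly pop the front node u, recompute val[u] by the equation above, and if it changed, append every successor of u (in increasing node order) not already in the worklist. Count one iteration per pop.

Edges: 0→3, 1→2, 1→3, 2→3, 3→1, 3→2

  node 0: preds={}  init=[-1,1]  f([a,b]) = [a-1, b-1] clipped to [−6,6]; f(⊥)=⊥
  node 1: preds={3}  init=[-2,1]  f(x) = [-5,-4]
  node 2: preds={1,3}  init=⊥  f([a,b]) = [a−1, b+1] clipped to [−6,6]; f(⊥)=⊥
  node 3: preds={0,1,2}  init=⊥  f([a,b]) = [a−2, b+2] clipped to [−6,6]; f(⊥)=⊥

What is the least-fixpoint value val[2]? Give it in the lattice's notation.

[-6,6]

Worklist (10 pops):
  #1 pop 0: in=⊥ → [-1,1] (no change)
  #2 pop 1: in=⊥ → [-5,1] (was [-2,1]); enqueue []
  #3 pop 2: in=[-5,1] → [-6,2] (was ⊥); enqueue []
  #4 pop 3: in=[-6,2] → [-6,4] (was ⊥); enqueue [1,2]
  #5 pop 1: in=[-6,4] → [-5,1] (no change)
  #6 pop 2: in=[-6,4] → [-6,5] (was [-6,2]); enqueue [3]
  #7 pop 3: in=[-6,5] → [-6,6] (was [-6,4]); enqueue [1,2]
  #8 pop 1: in=[-6,6] → [-5,1] (no change)
  #9 pop 2: in=[-6,6] → [-6,6] (was [-6,5]); enqueue [3]
  #10 pop 3: in=[-6,6] → [-6,6] (no change)

Fixpoint:
  val[0] = [-1,1]
  val[1] = [-5,1]
  val[2] = [-6,6]
  val[3] = [-6,6]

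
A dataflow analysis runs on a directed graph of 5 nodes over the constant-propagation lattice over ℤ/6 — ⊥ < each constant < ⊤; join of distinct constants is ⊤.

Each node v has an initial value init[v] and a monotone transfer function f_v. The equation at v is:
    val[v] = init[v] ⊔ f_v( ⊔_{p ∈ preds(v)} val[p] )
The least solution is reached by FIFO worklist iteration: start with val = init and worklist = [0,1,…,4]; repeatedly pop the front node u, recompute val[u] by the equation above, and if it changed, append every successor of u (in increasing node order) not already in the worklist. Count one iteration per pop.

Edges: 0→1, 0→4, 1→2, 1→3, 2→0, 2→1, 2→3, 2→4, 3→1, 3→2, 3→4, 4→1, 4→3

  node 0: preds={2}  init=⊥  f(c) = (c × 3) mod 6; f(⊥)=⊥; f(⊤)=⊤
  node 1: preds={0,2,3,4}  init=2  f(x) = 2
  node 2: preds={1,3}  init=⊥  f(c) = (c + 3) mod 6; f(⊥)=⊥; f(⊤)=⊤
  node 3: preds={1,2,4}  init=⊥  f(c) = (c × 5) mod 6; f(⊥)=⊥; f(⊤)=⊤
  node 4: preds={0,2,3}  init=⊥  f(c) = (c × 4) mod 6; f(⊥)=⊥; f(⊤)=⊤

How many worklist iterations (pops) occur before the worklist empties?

13

Iteration log — 13 steps:
  step 1. node 0  ⊔preds=⊥  new=⊥  stable
  step 2. node 1  ⊔preds=⊥  new=2  stable
  step 3. node 2  ⊔preds=2  new=5  old=⊥  +wl: 0,1
  step 4. node 3  ⊔preds=⊤  new=⊤  old=⊥  +wl: 2
  step 5. node 4  ⊔preds=⊤  new=⊤  old=⊥  +wl: 3
  step 6. node 0  ⊔preds=5  new=3  old=⊥  +wl: 4
  step 7. node 1  ⊔preds=⊤  new=2  stable
  step 8. node 2  ⊔preds=⊤  new=⊤  old=5  +wl: 0,1
  step 9. node 3  ⊔preds=⊤  new=⊤  stable
  step 10. node 4  ⊔preds=⊤  new=⊤  stable
  step 11. node 0  ⊔preds=⊤  new=⊤  old=3  +wl: 4
  step 12. node 1  ⊔preds=⊤  new=2  stable
  step 13. node 4  ⊔preds=⊤  new=⊤  stable

Least fixpoint reached:
  node 0: ⊤
  node 1: 2
  node 2: ⊤
  node 3: ⊤
  node 4: ⊤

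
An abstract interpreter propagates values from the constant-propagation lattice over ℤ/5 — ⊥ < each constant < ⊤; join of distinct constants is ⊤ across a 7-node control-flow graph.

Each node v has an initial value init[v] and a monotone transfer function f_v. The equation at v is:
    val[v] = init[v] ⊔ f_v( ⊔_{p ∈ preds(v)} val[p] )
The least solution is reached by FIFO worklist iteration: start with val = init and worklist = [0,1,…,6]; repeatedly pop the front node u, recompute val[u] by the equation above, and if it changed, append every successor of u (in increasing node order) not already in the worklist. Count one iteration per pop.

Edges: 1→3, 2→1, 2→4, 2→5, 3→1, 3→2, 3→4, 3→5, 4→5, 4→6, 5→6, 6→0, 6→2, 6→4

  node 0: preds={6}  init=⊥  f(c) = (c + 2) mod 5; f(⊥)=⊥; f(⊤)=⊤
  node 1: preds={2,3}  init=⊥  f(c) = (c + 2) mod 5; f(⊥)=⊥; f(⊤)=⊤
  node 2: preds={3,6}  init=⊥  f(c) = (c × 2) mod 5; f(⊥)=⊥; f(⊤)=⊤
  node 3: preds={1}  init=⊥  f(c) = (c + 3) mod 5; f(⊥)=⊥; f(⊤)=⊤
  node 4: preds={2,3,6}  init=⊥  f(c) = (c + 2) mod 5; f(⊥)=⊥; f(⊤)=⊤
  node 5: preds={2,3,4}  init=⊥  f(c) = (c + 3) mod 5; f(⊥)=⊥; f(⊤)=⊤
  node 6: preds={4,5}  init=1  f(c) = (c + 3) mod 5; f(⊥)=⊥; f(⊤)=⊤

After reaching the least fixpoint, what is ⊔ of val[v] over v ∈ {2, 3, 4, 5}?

Iteration log — 21 steps:
  step 1. node 0  ⊔preds=1  new=3  old=⊥  +wl: 
  step 2. node 1  ⊔preds=⊥  new=⊥  stable
  step 3. node 2  ⊔preds=1  new=2  old=⊥  +wl: 1
  step 4. node 3  ⊔preds=⊥  new=⊥  stable
  step 5. node 4  ⊔preds=⊤  new=⊤  old=⊥  +wl: 
  step 6. node 5  ⊔preds=⊤  new=⊤  old=⊥  +wl: 
  step 7. node 6  ⊔preds=⊤  new=⊤  old=1  +wl: 0,2,4
  step 8. node 1  ⊔preds=2  new=4  old=⊥  +wl: 3
  step 9. node 0  ⊔preds=⊤  new=⊤  old=3  +wl: 
  step 10. node 2  ⊔preds=⊤  new=⊤  old=2  +wl: 1,5
  step 11. node 4  ⊔preds=⊤  new=⊤  stable
  step 12. node 3  ⊔preds=4  new=2  old=⊥  +wl: 2,4
  step 13. node 1  ⊔preds=⊤  new=⊤  old=4  +wl: 3
  step 14. node 5  ⊔preds=⊤  new=⊤  stable
  step 15. node 2  ⊔preds=⊤  new=⊤  stable
  step 16. node 4  ⊔preds=⊤  new=⊤  stable
  step 17. node 3  ⊔preds=⊤  new=⊤  old=2  +wl: 1,2,4,5
  step 18. node 1  ⊔preds=⊤  new=⊤  stable
  step 19. node 2  ⊔preds=⊤  new=⊤  stable
  step 20. node 4  ⊔preds=⊤  new=⊤  stable
  step 21. node 5  ⊔preds=⊤  new=⊤  stable

Least fixpoint reached:
  node 0: ⊤
  node 1: ⊤
  node 2: ⊤
  node 3: ⊤
  node 4: ⊤
  node 5: ⊤
  node 6: ⊤

⊤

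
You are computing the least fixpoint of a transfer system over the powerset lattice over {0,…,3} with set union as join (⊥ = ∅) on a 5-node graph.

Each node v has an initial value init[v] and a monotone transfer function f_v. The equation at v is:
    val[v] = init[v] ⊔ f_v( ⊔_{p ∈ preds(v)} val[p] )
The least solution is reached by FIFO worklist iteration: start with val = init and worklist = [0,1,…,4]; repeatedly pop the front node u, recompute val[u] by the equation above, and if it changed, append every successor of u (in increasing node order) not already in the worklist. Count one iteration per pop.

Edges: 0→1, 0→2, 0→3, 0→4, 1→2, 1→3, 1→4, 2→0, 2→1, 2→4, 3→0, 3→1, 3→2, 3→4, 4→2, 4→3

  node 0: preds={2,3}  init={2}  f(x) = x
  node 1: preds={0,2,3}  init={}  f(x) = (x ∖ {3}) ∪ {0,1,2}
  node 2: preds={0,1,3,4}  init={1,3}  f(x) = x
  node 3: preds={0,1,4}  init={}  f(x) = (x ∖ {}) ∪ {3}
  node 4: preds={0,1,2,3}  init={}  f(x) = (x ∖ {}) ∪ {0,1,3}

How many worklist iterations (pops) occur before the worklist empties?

Worklist (10 pops):
  #1 pop 0: in={1,3} → {1,2,3} (was {2}); enqueue []
  #2 pop 1: in={1,2,3} → {0,1,2} (was {}); enqueue []
  #3 pop 2: in={0,1,2,3} → {0,1,2,3} (was {1,3}); enqueue [0,1]
  #4 pop 3: in={0,1,2,3} → {0,1,2,3} (was {}); enqueue [2]
  #5 pop 4: in={0,1,2,3} → {0,1,2,3} (was {}); enqueue [3]
  #6 pop 0: in={0,1,2,3} → {0,1,2,3} (was {1,2,3}); enqueue [4]
  #7 pop 1: in={0,1,2,3} → {0,1,2} (no change)
  #8 pop 2: in={0,1,2,3} → {0,1,2,3} (no change)
  #9 pop 3: in={0,1,2,3} → {0,1,2,3} (no change)
  #10 pop 4: in={0,1,2,3} → {0,1,2,3} (no change)

Fixpoint:
  val[0] = {0,1,2,3}
  val[1] = {0,1,2}
  val[2] = {0,1,2,3}
  val[3] = {0,1,2,3}
  val[4] = {0,1,2,3}

10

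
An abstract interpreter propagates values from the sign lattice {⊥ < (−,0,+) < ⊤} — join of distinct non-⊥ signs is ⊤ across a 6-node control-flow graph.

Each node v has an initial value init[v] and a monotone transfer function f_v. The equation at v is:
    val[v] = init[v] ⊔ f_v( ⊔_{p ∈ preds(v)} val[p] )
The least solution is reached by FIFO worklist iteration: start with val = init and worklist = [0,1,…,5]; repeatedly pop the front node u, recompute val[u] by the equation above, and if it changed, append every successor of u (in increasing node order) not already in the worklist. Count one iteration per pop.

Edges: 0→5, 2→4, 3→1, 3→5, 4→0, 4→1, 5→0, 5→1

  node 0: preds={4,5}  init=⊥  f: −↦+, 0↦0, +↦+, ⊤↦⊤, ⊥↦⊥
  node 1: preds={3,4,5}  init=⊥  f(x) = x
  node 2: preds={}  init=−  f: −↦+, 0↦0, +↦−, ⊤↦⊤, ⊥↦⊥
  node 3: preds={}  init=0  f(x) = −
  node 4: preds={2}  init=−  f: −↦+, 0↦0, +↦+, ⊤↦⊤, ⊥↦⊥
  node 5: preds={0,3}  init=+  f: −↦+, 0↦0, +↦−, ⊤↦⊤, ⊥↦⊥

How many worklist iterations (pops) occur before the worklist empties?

Iteration log — 8 steps:
  step 1. node 0  ⊔preds=⊤  new=⊤  old=⊥  +wl: 
  step 2. node 1  ⊔preds=⊤  new=⊤  old=⊥  +wl: 
  step 3. node 2  ⊔preds=⊥  new=−  stable
  step 4. node 3  ⊔preds=⊥  new=⊤  old=0  +wl: 1
  step 5. node 4  ⊔preds=−  new=⊤  old=−  +wl: 0
  step 6. node 5  ⊔preds=⊤  new=⊤  old=+  +wl: 
  step 7. node 1  ⊔preds=⊤  new=⊤  stable
  step 8. node 0  ⊔preds=⊤  new=⊤  stable

Least fixpoint reached:
  node 0: ⊤
  node 1: ⊤
  node 2: −
  node 3: ⊤
  node 4: ⊤
  node 5: ⊤

8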